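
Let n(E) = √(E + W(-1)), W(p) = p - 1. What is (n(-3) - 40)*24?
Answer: -960 + 24*I*√5 ≈ -960.0 + 53.666*I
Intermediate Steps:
W(p) = -1 + p
n(E) = √(-2 + E) (n(E) = √(E + (-1 - 1)) = √(E - 2) = √(-2 + E))
(n(-3) - 40)*24 = (√(-2 - 3) - 40)*24 = (√(-5) - 40)*24 = (I*√5 - 40)*24 = (-40 + I*√5)*24 = -960 + 24*I*√5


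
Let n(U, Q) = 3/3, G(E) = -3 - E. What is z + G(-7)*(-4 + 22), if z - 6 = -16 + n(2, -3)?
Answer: 63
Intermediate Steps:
n(U, Q) = 1 (n(U, Q) = 3*(1/3) = 1)
z = -9 (z = 6 + (-16 + 1) = 6 - 15 = -9)
z + G(-7)*(-4 + 22) = -9 + (-3 - 1*(-7))*(-4 + 22) = -9 + (-3 + 7)*18 = -9 + 4*18 = -9 + 72 = 63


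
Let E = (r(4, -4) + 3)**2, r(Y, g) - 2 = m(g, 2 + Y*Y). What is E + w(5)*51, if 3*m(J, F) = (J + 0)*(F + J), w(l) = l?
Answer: 3976/9 ≈ 441.78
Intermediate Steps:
m(J, F) = J*(F + J)/3 (m(J, F) = ((J + 0)*(F + J))/3 = (J*(F + J))/3 = J*(F + J)/3)
r(Y, g) = 2 + g*(2 + g + Y**2)/3 (r(Y, g) = 2 + g*((2 + Y*Y) + g)/3 = 2 + g*((2 + Y**2) + g)/3 = 2 + g*(2 + g + Y**2)/3)
E = 1681/9 (E = ((2 + (1/3)*(-4)*(2 - 4 + 4**2)) + 3)**2 = ((2 + (1/3)*(-4)*(2 - 4 + 16)) + 3)**2 = ((2 + (1/3)*(-4)*14) + 3)**2 = ((2 - 56/3) + 3)**2 = (-50/3 + 3)**2 = (-41/3)**2 = 1681/9 ≈ 186.78)
E + w(5)*51 = 1681/9 + 5*51 = 1681/9 + 255 = 3976/9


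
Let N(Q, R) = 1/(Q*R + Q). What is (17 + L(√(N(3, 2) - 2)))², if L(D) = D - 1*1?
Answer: (48 + I*√17)²/9 ≈ 254.11 + 43.98*I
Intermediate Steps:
N(Q, R) = 1/(Q + Q*R)
L(D) = -1 + D (L(D) = D - 1 = -1 + D)
(17 + L(√(N(3, 2) - 2)))² = (17 + (-1 + √(1/(3*(1 + 2)) - 2)))² = (17 + (-1 + √((⅓)/3 - 2)))² = (17 + (-1 + √((⅓)*(⅓) - 2)))² = (17 + (-1 + √(⅑ - 2)))² = (17 + (-1 + √(-17/9)))² = (17 + (-1 + I*√17/3))² = (16 + I*√17/3)²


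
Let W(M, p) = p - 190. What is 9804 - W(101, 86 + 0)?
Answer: 9908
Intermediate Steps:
W(M, p) = -190 + p
9804 - W(101, 86 + 0) = 9804 - (-190 + (86 + 0)) = 9804 - (-190 + 86) = 9804 - 1*(-104) = 9804 + 104 = 9908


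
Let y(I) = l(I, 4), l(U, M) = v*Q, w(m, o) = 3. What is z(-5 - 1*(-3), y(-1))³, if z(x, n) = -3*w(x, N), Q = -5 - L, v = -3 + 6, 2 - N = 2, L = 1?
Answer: -729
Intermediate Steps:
N = 0 (N = 2 - 1*2 = 2 - 2 = 0)
v = 3
Q = -6 (Q = -5 - 1*1 = -5 - 1 = -6)
l(U, M) = -18 (l(U, M) = 3*(-6) = -18)
y(I) = -18
z(x, n) = -9 (z(x, n) = -3*3 = -9)
z(-5 - 1*(-3), y(-1))³ = (-9)³ = -729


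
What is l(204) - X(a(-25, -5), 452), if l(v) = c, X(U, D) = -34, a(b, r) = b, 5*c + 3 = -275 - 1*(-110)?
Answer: ⅖ ≈ 0.40000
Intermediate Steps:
c = -168/5 (c = -⅗ + (-275 - 1*(-110))/5 = -⅗ + (-275 + 110)/5 = -⅗ + (⅕)*(-165) = -⅗ - 33 = -168/5 ≈ -33.600)
l(v) = -168/5
l(204) - X(a(-25, -5), 452) = -168/5 - 1*(-34) = -168/5 + 34 = ⅖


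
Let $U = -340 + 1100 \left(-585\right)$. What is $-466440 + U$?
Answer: $-1110280$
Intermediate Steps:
$U = -643840$ ($U = -340 - 643500 = -643840$)
$-466440 + U = -466440 - 643840 = -1110280$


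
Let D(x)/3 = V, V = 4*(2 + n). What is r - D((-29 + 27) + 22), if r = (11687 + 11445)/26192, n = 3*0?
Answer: -151369/6548 ≈ -23.117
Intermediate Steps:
n = 0
V = 8 (V = 4*(2 + 0) = 4*2 = 8)
D(x) = 24 (D(x) = 3*8 = 24)
r = 5783/6548 (r = 23132*(1/26192) = 5783/6548 ≈ 0.88317)
r - D((-29 + 27) + 22) = 5783/6548 - 1*24 = 5783/6548 - 24 = -151369/6548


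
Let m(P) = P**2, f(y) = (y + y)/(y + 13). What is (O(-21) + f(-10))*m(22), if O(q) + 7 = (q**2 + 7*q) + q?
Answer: 376552/3 ≈ 1.2552e+5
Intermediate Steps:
f(y) = 2*y/(13 + y) (f(y) = (2*y)/(13 + y) = 2*y/(13 + y))
O(q) = -7 + q**2 + 8*q (O(q) = -7 + ((q**2 + 7*q) + q) = -7 + (q**2 + 8*q) = -7 + q**2 + 8*q)
(O(-21) + f(-10))*m(22) = ((-7 + (-21)**2 + 8*(-21)) + 2*(-10)/(13 - 10))*22**2 = ((-7 + 441 - 168) + 2*(-10)/3)*484 = (266 + 2*(-10)*(1/3))*484 = (266 - 20/3)*484 = (778/3)*484 = 376552/3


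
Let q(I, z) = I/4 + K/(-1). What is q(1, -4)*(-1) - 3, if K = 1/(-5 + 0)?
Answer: -69/20 ≈ -3.4500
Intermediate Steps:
K = -1/5 (K = 1/(-5) = -1/5 ≈ -0.20000)
q(I, z) = 1/5 + I/4 (q(I, z) = I/4 - 1/5/(-1) = I*(1/4) - 1/5*(-1) = I/4 + 1/5 = 1/5 + I/4)
q(1, -4)*(-1) - 3 = (1/5 + (1/4)*1)*(-1) - 3 = (1/5 + 1/4)*(-1) - 3 = (9/20)*(-1) - 3 = -9/20 - 3 = -69/20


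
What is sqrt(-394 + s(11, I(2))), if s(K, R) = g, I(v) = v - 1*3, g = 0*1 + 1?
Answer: I*sqrt(393) ≈ 19.824*I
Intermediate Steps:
g = 1 (g = 0 + 1 = 1)
I(v) = -3 + v (I(v) = v - 3 = -3 + v)
s(K, R) = 1
sqrt(-394 + s(11, I(2))) = sqrt(-394 + 1) = sqrt(-393) = I*sqrt(393)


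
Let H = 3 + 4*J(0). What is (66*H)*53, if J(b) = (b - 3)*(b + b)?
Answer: 10494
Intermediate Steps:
J(b) = 2*b*(-3 + b) (J(b) = (-3 + b)*(2*b) = 2*b*(-3 + b))
H = 3 (H = 3 + 4*(2*0*(-3 + 0)) = 3 + 4*(2*0*(-3)) = 3 + 4*0 = 3 + 0 = 3)
(66*H)*53 = (66*3)*53 = 198*53 = 10494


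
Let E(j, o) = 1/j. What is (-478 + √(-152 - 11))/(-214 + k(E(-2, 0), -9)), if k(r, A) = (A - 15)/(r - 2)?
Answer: 1195/511 - 5*I*√163/1022 ≈ 2.3386 - 0.062462*I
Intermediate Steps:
k(r, A) = (-15 + A)/(-2 + r)
(-478 + √(-152 - 11))/(-214 + k(E(-2, 0), -9)) = (-478 + √(-152 - 11))/(-214 + (-15 - 9)/(-2 + 1/(-2))) = (-478 + √(-163))/(-214 - 24/(-2 - ½)) = (-478 + I*√163)/(-214 - 24/(-5/2)) = (-478 + I*√163)/(-214 - ⅖*(-24)) = (-478 + I*√163)/(-214 + 48/5) = (-478 + I*√163)/(-1022/5) = (-478 + I*√163)*(-5/1022) = 1195/511 - 5*I*√163/1022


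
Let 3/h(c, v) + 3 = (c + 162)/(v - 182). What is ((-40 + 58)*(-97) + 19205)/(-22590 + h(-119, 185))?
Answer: -593606/768051 ≈ -0.77287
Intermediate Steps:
h(c, v) = 3/(-3 + (162 + c)/(-182 + v)) (h(c, v) = 3/(-3 + (c + 162)/(v - 182)) = 3/(-3 + (162 + c)/(-182 + v)))
((-40 + 58)*(-97) + 19205)/(-22590 + h(-119, 185)) = ((-40 + 58)*(-97) + 19205)/(-22590 + 3*(-182 + 185)/(708 - 119 - 3*185)) = (18*(-97) + 19205)/(-22590 + 3*3/(708 - 119 - 555)) = (-1746 + 19205)/(-22590 + 3*3/34) = 17459/(-22590 + 3*(1/34)*3) = 17459/(-22590 + 9/34) = 17459/(-768051/34) = 17459*(-34/768051) = -593606/768051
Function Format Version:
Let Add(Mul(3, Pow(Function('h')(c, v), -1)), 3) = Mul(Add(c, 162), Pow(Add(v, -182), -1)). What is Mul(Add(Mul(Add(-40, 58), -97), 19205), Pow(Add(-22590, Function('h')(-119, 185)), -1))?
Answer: Rational(-593606, 768051) ≈ -0.77287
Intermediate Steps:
Function('h')(c, v) = Mul(3, Pow(Add(-3, Mul(Pow(Add(-182, v), -1), Add(162, c))), -1)) (Function('h')(c, v) = Mul(3, Pow(Add(-3, Mul(Add(c, 162), Pow(Add(v, -182), -1))), -1)) = Mul(3, Pow(Add(-3, Mul(Add(162, c), Pow(Add(-182, v), -1))), -1)) = Mul(3, Pow(Add(-3, Mul(Pow(Add(-182, v), -1), Add(162, c))), -1)))
Mul(Add(Mul(Add(-40, 58), -97), 19205), Pow(Add(-22590, Function('h')(-119, 185)), -1)) = Mul(Add(Mul(Add(-40, 58), -97), 19205), Pow(Add(-22590, Mul(3, Pow(Add(708, -119, Mul(-3, 185)), -1), Add(-182, 185))), -1)) = Mul(Add(Mul(18, -97), 19205), Pow(Add(-22590, Mul(3, Pow(Add(708, -119, -555), -1), 3)), -1)) = Mul(Add(-1746, 19205), Pow(Add(-22590, Mul(3, Pow(34, -1), 3)), -1)) = Mul(17459, Pow(Add(-22590, Mul(3, Rational(1, 34), 3)), -1)) = Mul(17459, Pow(Add(-22590, Rational(9, 34)), -1)) = Mul(17459, Pow(Rational(-768051, 34), -1)) = Mul(17459, Rational(-34, 768051)) = Rational(-593606, 768051)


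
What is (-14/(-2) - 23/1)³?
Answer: -4096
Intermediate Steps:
(-14/(-2) - 23/1)³ = (-14*(-½) - 23*1)³ = (7 - 23)³ = (-16)³ = -4096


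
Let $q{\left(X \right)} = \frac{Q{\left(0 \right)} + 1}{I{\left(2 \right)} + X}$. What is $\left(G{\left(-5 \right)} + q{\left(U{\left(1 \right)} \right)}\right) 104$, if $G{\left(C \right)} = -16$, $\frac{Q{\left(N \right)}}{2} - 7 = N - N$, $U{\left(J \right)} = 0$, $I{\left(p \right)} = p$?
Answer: $-884$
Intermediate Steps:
$Q{\left(N \right)} = 14$ ($Q{\left(N \right)} = 14 + 2 \left(N - N\right) = 14 + 2 \cdot 0 = 14 + 0 = 14$)
$q{\left(X \right)} = \frac{15}{2 + X}$ ($q{\left(X \right)} = \frac{14 + 1}{2 + X} = \frac{15}{2 + X}$)
$\left(G{\left(-5 \right)} + q{\left(U{\left(1 \right)} \right)}\right) 104 = \left(-16 + \frac{15}{2 + 0}\right) 104 = \left(-16 + \frac{15}{2}\right) 104 = \left(- \frac{17}{2}\right) 104 = -884$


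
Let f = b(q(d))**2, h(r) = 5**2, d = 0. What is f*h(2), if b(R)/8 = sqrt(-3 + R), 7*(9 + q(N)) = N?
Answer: -19200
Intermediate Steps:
q(N) = -9 + N/7
b(R) = 8*sqrt(-3 + R)
h(r) = 25
f = -768 (f = (8*sqrt(-3 + (-9 + (1/7)*0)))**2 = (8*sqrt(-3 + (-9 + 0)))**2 = (8*sqrt(-3 - 9))**2 = (8*sqrt(-12))**2 = (8*(2*I*sqrt(3)))**2 = (16*I*sqrt(3))**2 = -768)
f*h(2) = -768*25 = -19200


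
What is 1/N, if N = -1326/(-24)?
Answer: 4/221 ≈ 0.018100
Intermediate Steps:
N = 221/4 (N = -1326*(-1)/24 = -34*(-13/8) = 221/4 ≈ 55.250)
1/N = 1/(221/4) = 4/221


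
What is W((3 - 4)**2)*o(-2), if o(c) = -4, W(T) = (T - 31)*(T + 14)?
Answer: 1800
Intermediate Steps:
W(T) = (-31 + T)*(14 + T)
W((3 - 4)**2)*o(-2) = (-434 + ((3 - 4)**2)**2 - 17*(3 - 4)**2)*(-4) = (-434 + ((-1)**2)**2 - 17*(-1)**2)*(-4) = (-434 + 1**2 - 17*1)*(-4) = (-434 + 1 - 17)*(-4) = -450*(-4) = 1800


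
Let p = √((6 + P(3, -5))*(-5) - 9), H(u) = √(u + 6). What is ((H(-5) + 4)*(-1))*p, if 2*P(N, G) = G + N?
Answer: -5*I*√34 ≈ -29.155*I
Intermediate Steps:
H(u) = √(6 + u)
P(N, G) = G/2 + N/2 (P(N, G) = (G + N)/2 = G/2 + N/2)
p = I*√34 (p = √((6 + ((½)*(-5) + (½)*3))*(-5) - 9) = √((6 + (-5/2 + 3/2))*(-5) - 9) = √((6 - 1)*(-5) - 9) = √(5*(-5) - 9) = √(-25 - 9) = √(-34) = I*√34 ≈ 5.8309*I)
((H(-5) + 4)*(-1))*p = ((√(6 - 5) + 4)*(-1))*(I*√34) = ((√1 + 4)*(-1))*(I*√34) = ((1 + 4)*(-1))*(I*√34) = (5*(-1))*(I*√34) = -5*I*√34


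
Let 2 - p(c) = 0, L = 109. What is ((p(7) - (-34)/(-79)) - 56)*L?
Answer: -468700/79 ≈ -5932.9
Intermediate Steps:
p(c) = 2 (p(c) = 2 - 1*0 = 2 + 0 = 2)
((p(7) - (-34)/(-79)) - 56)*L = ((2 - (-34)/(-79)) - 56)*109 = ((2 - (-34)*(-1)/79) - 56)*109 = ((2 - 1*34/79) - 56)*109 = ((2 - 34/79) - 56)*109 = (124/79 - 56)*109 = -4300/79*109 = -468700/79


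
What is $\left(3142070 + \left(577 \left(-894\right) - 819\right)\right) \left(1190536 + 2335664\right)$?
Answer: $9257731320600$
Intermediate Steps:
$\left(3142070 + \left(577 \left(-894\right) - 819\right)\right) \left(1190536 + 2335664\right) = \left(3142070 - 516657\right) 3526200 = 2625413 \cdot 3526200 = 9257731320600$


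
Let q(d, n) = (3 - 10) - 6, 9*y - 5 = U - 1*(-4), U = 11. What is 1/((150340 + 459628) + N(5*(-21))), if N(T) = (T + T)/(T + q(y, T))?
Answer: 59/35988217 ≈ 1.6394e-6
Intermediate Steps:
y = 20/9 (y = 5/9 + (11 - 1*(-4))/9 = 5/9 + (11 + 4)/9 = 5/9 + (⅑)*15 = 5/9 + 5/3 = 20/9 ≈ 2.2222)
q(d, n) = -13 (q(d, n) = -7 - 6 = -13)
N(T) = 2*T/(-13 + T) (N(T) = (T + T)/(T - 13) = (2*T)/(-13 + T) = 2*T/(-13 + T))
1/((150340 + 459628) + N(5*(-21))) = 1/((150340 + 459628) + 2*(5*(-21))/(-13 + 5*(-21))) = 1/(609968 + 2*(-105)/(-13 - 105)) = 1/(609968 + 2*(-105)/(-118)) = 1/(609968 + 2*(-105)*(-1/118)) = 1/(609968 + 105/59) = 1/(35988217/59) = 59/35988217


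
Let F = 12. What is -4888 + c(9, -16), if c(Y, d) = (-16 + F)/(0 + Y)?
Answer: -43996/9 ≈ -4888.4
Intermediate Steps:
c(Y, d) = -4/Y (c(Y, d) = (-16 + 12)/(0 + Y) = -4/Y)
-4888 + c(9, -16) = -4888 - 4/9 = -43996/9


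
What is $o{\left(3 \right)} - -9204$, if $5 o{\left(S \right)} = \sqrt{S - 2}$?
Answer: $\frac{46021}{5} \approx 9204.2$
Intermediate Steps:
$o{\left(S \right)} = \frac{\sqrt{-2 + S}}{5}$ ($o{\left(S \right)} = \frac{\sqrt{S - 2}}{5} = \frac{\sqrt{-2 + S}}{5}$)
$o{\left(3 \right)} - -9204 = \frac{\sqrt{-2 + 3}}{5} - -9204 = \frac{\sqrt{1}}{5} + 9204 = \frac{1}{5} \cdot 1 + 9204 = \frac{1}{5} + 9204 = \frac{46021}{5}$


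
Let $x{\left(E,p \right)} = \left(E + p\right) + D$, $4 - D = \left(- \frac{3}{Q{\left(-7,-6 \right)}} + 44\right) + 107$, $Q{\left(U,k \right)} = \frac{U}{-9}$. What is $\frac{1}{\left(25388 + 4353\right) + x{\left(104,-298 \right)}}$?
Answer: $\frac{7}{205827} \approx 3.4009 \cdot 10^{-5}$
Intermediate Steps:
$Q{\left(U,k \right)} = - \frac{U}{9}$ ($Q{\left(U,k \right)} = U \left(- \frac{1}{9}\right) = - \frac{U}{9}$)
$D = - \frac{1002}{7}$ ($D = 4 - \left(\left(- \frac{3}{\left(- \frac{1}{9}\right) \left(-7\right)} + 44\right) + 107\right) = 4 - \left(\left(- \frac{3}{\frac{7}{9}} + 44\right) + 107\right) = 4 - \left(\left(\left(-3\right) \frac{9}{7} + 44\right) + 107\right) = 4 - \left(\left(- \frac{27}{7} + 44\right) + 107\right) = 4 - \left(\frac{281}{7} + 107\right) = 4 - \frac{1030}{7} = - \frac{1002}{7} \approx -143.14$)
$x{\left(E,p \right)} = - \frac{1002}{7} + E + p$ ($x{\left(E,p \right)} = \left(E + p\right) - \frac{1002}{7} = - \frac{1002}{7} + E + p$)
$\frac{1}{\left(25388 + 4353\right) + x{\left(104,-298 \right)}} = \frac{1}{\left(25388 + 4353\right) - \frac{2360}{7}} = \frac{1}{29741 - \frac{2360}{7}} = \frac{1}{\frac{205827}{7}} = \frac{7}{205827}$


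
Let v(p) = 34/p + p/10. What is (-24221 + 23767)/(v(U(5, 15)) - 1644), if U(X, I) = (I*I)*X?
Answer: 1021500/3445807 ≈ 0.29645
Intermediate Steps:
U(X, I) = X*I² (U(X, I) = I²*X = X*I²)
v(p) = 34/p + p/10 (v(p) = 34/p + p*(⅒) = 34/p + p/10)
(-24221 + 23767)/(v(U(5, 15)) - 1644) = (-24221 + 23767)/((34/((5*15²)) + (5*15²)/10) - 1644) = -454/((34/((5*225)) + (5*225)/10) - 1644) = -454/((34/1125 + (⅒)*1125) - 1644) = -454/((34*(1/1125) + 225/2) - 1644) = -454/((34/1125 + 225/2) - 1644) = -454/(253193/2250 - 1644) = -454/(-3445807/2250) = -454*(-2250/3445807) = 1021500/3445807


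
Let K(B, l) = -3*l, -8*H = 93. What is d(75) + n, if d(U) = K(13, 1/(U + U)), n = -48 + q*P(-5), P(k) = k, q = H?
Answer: 2021/200 ≈ 10.105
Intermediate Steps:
H = -93/8 (H = -1/8*93 = -93/8 ≈ -11.625)
q = -93/8 ≈ -11.625
n = 81/8 (n = -48 - 93/8*(-5) = -48 + 465/8 = 81/8 ≈ 10.125)
d(U) = -3/(2*U) (d(U) = -3/(U + U) = -3*1/(2*U) = -3/(2*U))
d(75) + n = -3/2/75 + 81/8 = -3/2*1/75 + 81/8 = -1/50 + 81/8 = 2021/200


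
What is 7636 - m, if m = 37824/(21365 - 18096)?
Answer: 24924260/3269 ≈ 7624.4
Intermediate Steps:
m = 37824/3269 ≈ 11.571
7636 - m = 7636 - 1*37824/3269 = 7636 - 37824/3269 = 24924260/3269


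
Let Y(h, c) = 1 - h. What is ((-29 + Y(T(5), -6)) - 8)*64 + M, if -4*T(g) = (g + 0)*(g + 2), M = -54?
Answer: -1798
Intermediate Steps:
T(g) = -g*(2 + g)/4 (T(g) = -(g + 0)*(g + 2)/4 = -g*(2 + g)/4)
((-29 + Y(T(5), -6)) - 8)*64 + M = ((-29 + (1 - (-1)*5*(2 + 5)/4)) - 8)*64 - 54 = ((-29 + (1 - (-1)*5*7/4)) - 8)*64 - 54 = ((-29 + (1 - 1*(-35/4))) - 8)*64 - 54 = ((-29 + (1 + 35/4)) - 8)*64 - 54 = ((-29 + 39/4) - 8)*64 - 54 = (-77/4 - 8)*64 - 54 = -109/4*64 - 54 = -1744 - 54 = -1798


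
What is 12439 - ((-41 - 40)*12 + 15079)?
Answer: -1668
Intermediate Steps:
12439 - ((-41 - 40)*12 + 15079) = 12439 - (-81*12 + 15079) = 12439 - (-972 + 15079) = 12439 - 1*14107 = 12439 - 14107 = -1668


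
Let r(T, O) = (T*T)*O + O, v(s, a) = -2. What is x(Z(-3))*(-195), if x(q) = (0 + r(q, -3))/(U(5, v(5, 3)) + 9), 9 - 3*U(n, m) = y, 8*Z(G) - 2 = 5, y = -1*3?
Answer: 5085/64 ≈ 79.453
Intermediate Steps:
y = -3
r(T, O) = O + O*T² (r(T, O) = T²*O + O = O*T² + O = O + O*T²)
Z(G) = 7/8 (Z(G) = ¼ + (⅛)*5 = ¼ + 5/8 = 7/8)
U(n, m) = 4 (U(n, m) = 3 - ⅓*(-3) = 3 + 1 = 4)
x(q) = -3/13 - 3*q²/13 (x(q) = (0 - 3*(1 + q²))/(4 + 9) = (0 + (-3 - 3*q²))/13 = (-3 - 3*q²)*(1/13) = -3/13 - 3*q²/13)
x(Z(-3))*(-195) = (-3/13 - 3*(7/8)²/13)*(-195) = (-3/13 - 3/13*49/64)*(-195) = (-3/13 - 147/832)*(-195) = -339/832*(-195) = 5085/64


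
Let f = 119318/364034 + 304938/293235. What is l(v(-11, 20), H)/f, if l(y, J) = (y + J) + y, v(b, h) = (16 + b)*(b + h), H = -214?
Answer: -2206115206460/24332668937 ≈ -90.665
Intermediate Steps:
l(y, J) = J + 2*y (l(y, J) = (J + y) + y = J + 2*y)
f = 24332668937/17791251665 (f = 119318*(1/364034) + 304938*(1/293235) = 59659/182017 + 101646/97745 = 24332668937/17791251665 ≈ 1.3677)
l(v(-11, 20), H)/f = (-214 + 2*((-11)**2 + 16*(-11) + 16*20 - 11*20))/(24332668937/17791251665) = (-214 + 2*(121 - 176 + 320 - 220))*(17791251665/24332668937) = (-214 + 2*45)*(17791251665/24332668937) = (-214 + 90)*(17791251665/24332668937) = -124*17791251665/24332668937 = -2206115206460/24332668937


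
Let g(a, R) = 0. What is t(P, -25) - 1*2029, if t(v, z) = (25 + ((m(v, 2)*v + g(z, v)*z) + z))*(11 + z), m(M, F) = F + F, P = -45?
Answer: 491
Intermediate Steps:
m(M, F) = 2*F
t(v, z) = (11 + z)*(25 + z + 4*v) (t(v, z) = (25 + (((2*2)*v + 0*z) + z))*(11 + z) = (25 + ((4*v + 0) + z))*(11 + z) = (25 + (4*v + z))*(11 + z) = (25 + (z + 4*v))*(11 + z) = (25 + z + 4*v)*(11 + z) = (11 + z)*(25 + z + 4*v))
t(P, -25) - 1*2029 = (275 + (-25)² + 36*(-25) + 44*(-45) + 4*(-45)*(-25)) - 1*2029 = (275 + 625 - 900 - 1980 + 4500) - 2029 = 2520 - 2029 = 491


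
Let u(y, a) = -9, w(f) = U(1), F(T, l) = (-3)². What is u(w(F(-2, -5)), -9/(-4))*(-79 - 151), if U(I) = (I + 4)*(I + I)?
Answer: 2070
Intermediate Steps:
F(T, l) = 9
U(I) = 2*I*(4 + I) (U(I) = (4 + I)*(2*I) = 2*I*(4 + I))
w(f) = 10 (w(f) = 2*1*(4 + 1) = 2*1*5 = 10)
u(w(F(-2, -5)), -9/(-4))*(-79 - 151) = -9*(-79 - 151) = -9*(-230) = 2070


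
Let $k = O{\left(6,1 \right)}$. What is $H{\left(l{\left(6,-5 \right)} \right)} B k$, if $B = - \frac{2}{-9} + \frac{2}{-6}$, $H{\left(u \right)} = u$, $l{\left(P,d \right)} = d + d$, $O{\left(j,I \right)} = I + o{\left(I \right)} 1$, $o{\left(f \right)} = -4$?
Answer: $- \frac{10}{3} \approx -3.3333$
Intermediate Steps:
$O{\left(j,I \right)} = -4 + I$ ($O{\left(j,I \right)} = I - 4 = -4 + I$)
$l{\left(P,d \right)} = 2 d$
$B = - \frac{1}{9}$ ($B = \left(-2\right) \left(- \frac{1}{9}\right) + 2 \left(- \frac{1}{6}\right) = \frac{2}{9} - \frac{1}{3} = - \frac{1}{9} \approx -0.11111$)
$k = -3$ ($k = -4 + 1 = -3$)
$H{\left(l{\left(6,-5 \right)} \right)} B k = 2 \left(-5\right) \left(- \frac{1}{9}\right) \left(-3\right) = \left(-10\right) \left(- \frac{1}{9}\right) \left(-3\right) = \frac{10}{9} \left(-3\right) = - \frac{10}{3}$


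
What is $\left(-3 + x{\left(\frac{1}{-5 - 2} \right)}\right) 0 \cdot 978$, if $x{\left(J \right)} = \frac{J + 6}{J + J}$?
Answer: $0$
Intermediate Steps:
$x{\left(J \right)} = \frac{6 + J}{2 J}$
$\left(-3 + x{\left(\frac{1}{-5 - 2} \right)}\right) 0 \cdot 978 = \left(-3 + \frac{6 + \frac{1}{-5 - 2}}{2 \frac{1}{-5 - 2}}\right) 0 \cdot 978 = \left(-3 + \frac{6 + \frac{1}{-7}}{2 \frac{1}{-7}}\right) 0 \cdot 978 = \left(-3 + \frac{6 - \frac{1}{7}}{2 \left(- \frac{1}{7}\right)}\right) 0 \cdot 978 = \left(-3 + \frac{1}{2} \left(-7\right) \frac{41}{7}\right) 0 \cdot 978 = \left(-3 - \frac{41}{2}\right) 0 \cdot 978 = \left(- \frac{47}{2}\right) 0 \cdot 978 = 0 \cdot 978 = 0$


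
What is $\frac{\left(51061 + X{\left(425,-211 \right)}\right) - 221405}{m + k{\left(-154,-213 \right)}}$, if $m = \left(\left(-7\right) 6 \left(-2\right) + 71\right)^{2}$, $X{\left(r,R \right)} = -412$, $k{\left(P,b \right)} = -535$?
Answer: $- \frac{85378}{11745} \approx -7.2693$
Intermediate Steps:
$m = 24025$ ($m = \left(\left(-42\right) \left(-2\right) + 71\right)^{2} = \left(84 + 71\right)^{2} = 155^{2} = 24025$)
$\frac{\left(51061 + X{\left(425,-211 \right)}\right) - 221405}{m + k{\left(-154,-213 \right)}} = \frac{\left(51061 - 412\right) - 221405}{24025 - 535} = \frac{50649 - 221405}{23490} = \left(-170756\right) \frac{1}{23490} = - \frac{85378}{11745}$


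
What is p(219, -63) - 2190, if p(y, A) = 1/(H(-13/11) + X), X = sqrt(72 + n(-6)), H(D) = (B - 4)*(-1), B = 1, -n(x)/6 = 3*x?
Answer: -124831/57 + 2*sqrt(5)/57 ≈ -2189.9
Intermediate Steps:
n(x) = -18*x
H(D) = 3 (H(D) = (1 - 4)*(-1) = -3*(-1) = 3)
X = 6*sqrt(5) (X = sqrt(72 - 18*(-6)) = sqrt(72 + 108) = sqrt(180) = 6*sqrt(5) ≈ 13.416)
p(y, A) = 1/(3 + 6*sqrt(5))
p(219, -63) - 2190 = (-1/57 + 2*sqrt(5)/57) - 2190 = -124831/57 + 2*sqrt(5)/57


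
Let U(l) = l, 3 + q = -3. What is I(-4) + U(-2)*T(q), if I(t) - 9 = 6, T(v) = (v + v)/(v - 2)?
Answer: 12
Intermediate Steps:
q = -6 (q = -3 - 3 = -6)
T(v) = 2*v/(-2 + v) (T(v) = (2*v)/(-2 + v) = 2*v/(-2 + v))
I(t) = 15 (I(t) = 9 + 6 = 15)
I(-4) + U(-2)*T(q) = 15 - 4*(-6)/(-2 - 6) = 15 - 4*(-6)/(-8) = 15 - 4*(-6)*(-1)/8 = 15 - 2*3/2 = 15 - 3 = 12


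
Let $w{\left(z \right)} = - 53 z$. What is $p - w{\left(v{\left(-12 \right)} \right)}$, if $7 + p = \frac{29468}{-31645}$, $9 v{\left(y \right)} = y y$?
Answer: $\frac{26583977}{31645} \approx 840.07$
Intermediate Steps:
$v{\left(y \right)} = \frac{y^{2}}{9}$ ($v{\left(y \right)} = \frac{y y}{9} = \frac{y^{2}}{9}$)
$p = - \frac{250983}{31645}$ ($p = -7 + \frac{29468}{-31645} = -7 + 29468 \left(- \frac{1}{31645}\right) = -7 - \frac{29468}{31645} = - \frac{250983}{31645} \approx -7.9312$)
$p - w{\left(v{\left(-12 \right)} \right)} = - \frac{250983}{31645} - - 53 \frac{\left(-12\right)^{2}}{9} = - \frac{250983}{31645} - - 53 \cdot \frac{1}{9} \cdot 144 = - \frac{250983}{31645} - \left(-53\right) 16 = - \frac{250983}{31645} - -848 = - \frac{250983}{31645} + 848 = \frac{26583977}{31645}$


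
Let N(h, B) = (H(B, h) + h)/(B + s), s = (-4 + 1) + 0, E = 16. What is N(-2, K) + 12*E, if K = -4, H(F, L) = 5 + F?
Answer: 1345/7 ≈ 192.14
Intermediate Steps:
s = -3 (s = -3 + 0 = -3)
N(h, B) = (5 + B + h)/(-3 + B) (N(h, B) = ((5 + B) + h)/(B - 3) = (5 + B + h)/(-3 + B))
N(-2, K) + 12*E = (5 - 4 - 2)/(-3 - 4) + 12*16 = -1/(-7) + 192 = -1/7*(-1) + 192 = 1/7 + 192 = 1345/7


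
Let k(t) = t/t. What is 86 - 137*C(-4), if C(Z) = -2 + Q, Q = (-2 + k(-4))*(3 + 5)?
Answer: 1456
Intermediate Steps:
k(t) = 1
Q = -8 (Q = (-2 + 1)*(3 + 5) = -1*8 = -8)
C(Z) = -10 (C(Z) = -2 - 8 = -10)
86 - 137*C(-4) = 86 - 137*(-10) = 86 + 1370 = 1456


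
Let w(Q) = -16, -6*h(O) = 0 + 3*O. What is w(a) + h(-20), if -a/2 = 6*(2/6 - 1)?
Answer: -6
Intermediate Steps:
a = 8 (a = -12*(2/6 - 1) = -12*(2*(1/6) - 1) = -12*(1/3 - 1) = -12*(-2)/3 = -2*(-4) = 8)
h(O) = -O/2 (h(O) = -(0 + 3*O)/6 = -O/2)
w(a) + h(-20) = -16 - 1/2*(-20) = -16 + 10 = -6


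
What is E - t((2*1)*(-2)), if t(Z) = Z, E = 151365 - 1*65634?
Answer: 85735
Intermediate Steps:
E = 85731 (E = 151365 - 65634 = 85731)
E - t((2*1)*(-2)) = 85731 - 2*1*(-2) = 85731 - 2*(-2) = 85731 - 1*(-4) = 85731 + 4 = 85735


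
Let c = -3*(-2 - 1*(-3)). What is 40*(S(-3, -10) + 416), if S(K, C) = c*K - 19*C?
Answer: 24600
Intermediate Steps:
c = -3 (c = -3*(-2 + 3) = -3*1 = -3)
S(K, C) = -19*C - 3*K (S(K, C) = -3*K - 19*C = -19*C - 3*K)
40*(S(-3, -10) + 416) = 40*((-19*(-10) - 3*(-3)) + 416) = 40*((190 + 9) + 416) = 40*(199 + 416) = 40*615 = 24600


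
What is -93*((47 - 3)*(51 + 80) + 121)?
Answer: -547305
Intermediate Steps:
-93*((47 - 3)*(51 + 80) + 121) = -93*(44*131 + 121) = -93*(5764 + 121) = -93*5885 = -547305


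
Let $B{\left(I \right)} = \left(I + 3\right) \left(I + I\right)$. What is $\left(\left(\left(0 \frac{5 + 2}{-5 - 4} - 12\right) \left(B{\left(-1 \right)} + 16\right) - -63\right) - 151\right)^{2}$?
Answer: $53824$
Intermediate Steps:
$B{\left(I \right)} = 2 I \left(3 + I\right)$ ($B{\left(I \right)} = \left(3 + I\right) 2 I = 2 I \left(3 + I\right)$)
$\left(\left(\left(0 \frac{5 + 2}{-5 - 4} - 12\right) \left(B{\left(-1 \right)} + 16\right) - -63\right) - 151\right)^{2} = \left(\left(\left(0 \frac{5 + 2}{-5 - 4} - 12\right) \left(2 \left(-1\right) \left(3 - 1\right) + 16\right) - -63\right) - 151\right)^{2} = \left(\left(\left(0 \frac{7}{-9} - 12\right) \left(2 \left(-1\right) 2 + 16\right) + 63\right) - 151\right)^{2} = \left(\left(\left(0 \cdot 7 \left(- \frac{1}{9}\right) - 12\right) \left(-4 + 16\right) + 63\right) - 151\right)^{2} = \left(\left(\left(0 \left(- \frac{7}{9}\right) - 12\right) 12 + 63\right) - 151\right)^{2} = \left(\left(\left(0 - 12\right) 12 + 63\right) - 151\right)^{2} = \left(\left(\left(-12\right) 12 + 63\right) - 151\right)^{2} = \left(\left(-144 + 63\right) - 151\right)^{2} = \left(-81 - 151\right)^{2} = \left(-232\right)^{2} = 53824$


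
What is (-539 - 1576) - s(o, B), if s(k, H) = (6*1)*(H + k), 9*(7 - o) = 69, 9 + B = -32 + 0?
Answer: -1865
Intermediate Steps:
B = -41 (B = -9 + (-32 + 0) = -9 - 32 = -41)
o = -⅔ (o = 7 - ⅑*69 = 7 - 23/3 = -⅔ ≈ -0.66667)
s(k, H) = 6*H + 6*k (s(k, H) = 6*(H + k) = 6*H + 6*k)
(-539 - 1576) - s(o, B) = (-539 - 1576) - (6*(-41) + 6*(-⅔)) = -2115 - (-246 - 4) = -2115 - 1*(-250) = -2115 + 250 = -1865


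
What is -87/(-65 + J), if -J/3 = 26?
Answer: 87/143 ≈ 0.60839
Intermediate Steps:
J = -78 (J = -3*26 = -78)
-87/(-65 + J) = -87/(-65 - 78) = -87/(-143) = -1/143*(-87) = 87/143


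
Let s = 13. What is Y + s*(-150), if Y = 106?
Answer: -1844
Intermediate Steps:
Y + s*(-150) = 106 + 13*(-150) = 106 - 1950 = -1844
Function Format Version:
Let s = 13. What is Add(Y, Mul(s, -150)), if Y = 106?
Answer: -1844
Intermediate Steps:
Add(Y, Mul(s, -150)) = Add(106, Mul(13, -150)) = Add(106, -1950) = -1844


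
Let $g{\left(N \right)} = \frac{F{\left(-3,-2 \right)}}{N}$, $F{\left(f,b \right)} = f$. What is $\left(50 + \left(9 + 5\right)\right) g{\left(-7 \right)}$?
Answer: $\frac{192}{7} \approx 27.429$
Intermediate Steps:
$g{\left(N \right)} = - \frac{3}{N}$
$\left(50 + \left(9 + 5\right)\right) g{\left(-7 \right)} = \left(50 + \left(9 + 5\right)\right) \left(- \frac{3}{-7}\right) = \left(50 + 14\right) \left(\left(-3\right) \left(- \frac{1}{7}\right)\right) = 64 \cdot \frac{3}{7} = \frac{192}{7}$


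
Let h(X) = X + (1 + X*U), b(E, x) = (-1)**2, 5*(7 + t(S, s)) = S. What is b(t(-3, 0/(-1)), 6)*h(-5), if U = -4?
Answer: 16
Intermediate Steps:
t(S, s) = -7 + S/5
b(E, x) = 1
h(X) = 1 - 3*X (h(X) = X + (1 + X*(-4)) = X + (1 - 4*X) = 1 - 3*X)
b(t(-3, 0/(-1)), 6)*h(-5) = 1*(1 - 3*(-5)) = 1*(1 + 15) = 1*16 = 16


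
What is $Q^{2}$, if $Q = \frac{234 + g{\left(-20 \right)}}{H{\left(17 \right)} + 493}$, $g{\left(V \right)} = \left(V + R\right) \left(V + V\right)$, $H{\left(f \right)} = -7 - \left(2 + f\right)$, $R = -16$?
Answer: $\frac{2802276}{218089} \approx 12.849$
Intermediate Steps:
$H{\left(f \right)} = -9 - f$ ($H{\left(f \right)} = -7 - \left(2 + f\right) = -9 - f$)
$g{\left(V \right)} = 2 V \left(-16 + V\right)$ ($g{\left(V \right)} = \left(V - 16\right) \left(V + V\right) = \left(-16 + V\right) 2 V = 2 V \left(-16 + V\right)$)
$Q = \frac{1674}{467}$ ($Q = \frac{234 + 2 \left(-20\right) \left(-16 - 20\right)}{\left(-9 - 17\right) + 493} = \frac{234 + 2 \left(-20\right) \left(-36\right)}{\left(-9 - 17\right) + 493} = \frac{234 + 1440}{-26 + 493} = \frac{1674}{467} \approx 3.5846$)
$Q^{2} = \left(\frac{1674}{467}\right)^{2} = \frac{2802276}{218089}$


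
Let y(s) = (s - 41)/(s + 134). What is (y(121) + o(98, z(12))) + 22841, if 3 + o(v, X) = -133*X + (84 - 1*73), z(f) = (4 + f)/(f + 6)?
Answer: 3477857/153 ≈ 22731.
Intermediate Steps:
z(f) = (4 + f)/(6 + f)
o(v, X) = 8 - 133*X (o(v, X) = -3 + (-133*X + (84 - 1*73)) = -3 + (-133*X + (84 - 73)) = -3 + (-133*X + 11) = -3 + (11 - 133*X) = 8 - 133*X)
y(s) = (-41 + s)/(134 + s)
(y(121) + o(98, z(12))) + 22841 = ((-41 + 121)/(134 + 121) + (8 - 133*(4 + 12)/(6 + 12))) + 22841 = (80/255 + (8 - 133*16/18)) + 22841 = ((1/255)*80 + (8 - 133*16/18)) + 22841 = (16/51 + (8 - 133*8/9)) + 22841 = (16/51 + (8 - 1064/9)) + 22841 = (16/51 - 992/9) + 22841 = -16816/153 + 22841 = 3477857/153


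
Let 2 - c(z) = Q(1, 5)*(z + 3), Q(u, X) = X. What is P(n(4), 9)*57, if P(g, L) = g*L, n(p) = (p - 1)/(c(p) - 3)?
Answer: -171/4 ≈ -42.750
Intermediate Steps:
c(z) = -13 - 5*z (c(z) = 2 - 5*(z + 3) = 2 - 5*(3 + z) = 2 - (15 + 5*z) = 2 + (-15 - 5*z) = -13 - 5*z)
n(p) = (-1 + p)/(-16 - 5*p) (n(p) = (p - 1)/((-13 - 5*p) - 3) = (-1 + p)/(-16 - 5*p))
P(g, L) = L*g
P(n(4), 9)*57 = (9*((1 - 1*4)/(16 + 5*4)))*57 = (9*((1 - 4)/(16 + 20)))*57 = (9*(-3/36))*57 = (9*((1/36)*(-3)))*57 = (9*(-1/12))*57 = -3/4*57 = -171/4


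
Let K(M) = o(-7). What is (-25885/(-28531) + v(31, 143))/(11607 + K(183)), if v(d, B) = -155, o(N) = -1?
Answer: -314030/23652199 ≈ -0.013277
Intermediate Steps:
K(M) = -1
(-25885/(-28531) + v(31, 143))/(11607 + K(183)) = (-25885/(-28531) - 155)/(11607 - 1) = (-25885*(-1/28531) - 155)/11606 = (25885/28531 - 155)*(1/11606) = -4396420/28531*1/11606 = -314030/23652199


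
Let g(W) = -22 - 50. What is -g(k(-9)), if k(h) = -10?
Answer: 72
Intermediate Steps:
g(W) = -72
-g(k(-9)) = -1*(-72) = 72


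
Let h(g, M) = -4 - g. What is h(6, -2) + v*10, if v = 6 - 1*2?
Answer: 30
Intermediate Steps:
v = 4 (v = 6 - 2 = 4)
h(6, -2) + v*10 = (-4 - 1*6) + 4*10 = (-4 - 6) + 40 = -10 + 40 = 30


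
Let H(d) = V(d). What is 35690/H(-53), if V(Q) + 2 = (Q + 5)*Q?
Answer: 17845/1271 ≈ 14.040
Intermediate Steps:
V(Q) = -2 + Q*(5 + Q) (V(Q) = -2 + (Q + 5)*Q = -2 + (5 + Q)*Q = -2 + Q*(5 + Q))
H(d) = -2 + d² + 5*d
35690/H(-53) = 35690/(-2 + (-53)² + 5*(-53)) = 35690/(-2 + 2809 - 265) = 35690/2542 = 35690*(1/2542) = 17845/1271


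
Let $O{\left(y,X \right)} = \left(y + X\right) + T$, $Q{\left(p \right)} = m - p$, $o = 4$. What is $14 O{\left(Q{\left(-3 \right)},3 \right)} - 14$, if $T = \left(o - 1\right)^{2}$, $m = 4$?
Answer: $252$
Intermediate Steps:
$T = 9$ ($T = \left(4 - 1\right)^{2} = 3^{2} = 9$)
$Q{\left(p \right)} = 4 - p$
$O{\left(y,X \right)} = 9 + X + y$ ($O{\left(y,X \right)} = \left(y + X\right) + 9 = \left(X + y\right) + 9 = 9 + X + y$)
$14 O{\left(Q{\left(-3 \right)},3 \right)} - 14 = 14 \left(9 + 3 + \left(4 - -3\right)\right) - 14 = 14 \left(9 + 3 + \left(4 + 3\right)\right) - 14 = 14 \left(9 + 3 + 7\right) - 14 = 14 \cdot 19 - 14 = 266 - 14 = 252$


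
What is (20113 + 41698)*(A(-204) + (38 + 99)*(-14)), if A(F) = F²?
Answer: 2453773078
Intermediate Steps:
(20113 + 41698)*(A(-204) + (38 + 99)*(-14)) = (20113 + 41698)*((-204)² + (38 + 99)*(-14)) = 61811*(41616 + 137*(-14)) = 61811*(41616 - 1918) = 61811*39698 = 2453773078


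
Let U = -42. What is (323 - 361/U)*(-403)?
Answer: -5612581/42 ≈ -1.3363e+5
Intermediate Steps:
(323 - 361/U)*(-403) = (323 - 361/(-42))*(-403) = (323 - 361*(-1/42))*(-403) = (323 + 361/42)*(-403) = (13927/42)*(-403) = -5612581/42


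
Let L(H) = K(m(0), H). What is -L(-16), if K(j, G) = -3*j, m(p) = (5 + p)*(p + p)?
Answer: 0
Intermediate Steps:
m(p) = 2*p*(5 + p) (m(p) = (5 + p)*(2*p) = 2*p*(5 + p))
L(H) = 0 (L(H) = -6*0*(5 + 0) = -6*0*5 = -3*0 = 0)
-L(-16) = -1*0 = 0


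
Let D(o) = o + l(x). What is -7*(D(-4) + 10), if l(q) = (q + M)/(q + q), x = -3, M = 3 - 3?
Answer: -91/2 ≈ -45.500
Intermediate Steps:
M = 0
l(q) = ½ (l(q) = (q + 0)/(q + q) = q/((2*q)) = q*(1/(2*q)) = ½)
D(o) = ½ + o (D(o) = o + ½ = ½ + o)
-7*(D(-4) + 10) = -7*((½ - 4) + 10) = -7*(-7/2 + 10) = -7*13/2 = -91/2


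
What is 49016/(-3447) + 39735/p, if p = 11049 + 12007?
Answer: -993146351/79474032 ≈ -12.496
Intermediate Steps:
p = 23056
49016/(-3447) + 39735/p = 49016/(-3447) + 39735/23056 = 49016*(-1/3447) + 39735*(1/23056) = -49016/3447 + 39735/23056 = -993146351/79474032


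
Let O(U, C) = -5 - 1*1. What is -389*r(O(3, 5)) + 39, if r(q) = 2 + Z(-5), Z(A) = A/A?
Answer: -1128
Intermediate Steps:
Z(A) = 1
O(U, C) = -6 (O(U, C) = -5 - 1 = -6)
r(q) = 3 (r(q) = 2 + 1 = 3)
-389*r(O(3, 5)) + 39 = -389*3 + 39 = -1167 + 39 = -1128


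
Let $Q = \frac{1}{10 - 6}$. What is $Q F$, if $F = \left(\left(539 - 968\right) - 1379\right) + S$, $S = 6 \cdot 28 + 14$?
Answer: $- \frac{813}{2} \approx -406.5$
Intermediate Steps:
$S = 182$ ($S = 168 + 14 = 182$)
$F = -1626$ ($F = \left(\left(539 - 968\right) - 1379\right) + 182 = \left(-429 - 1379\right) + 182 = -1808 + 182 = -1626$)
$Q = \frac{1}{4} \approx 0.25$
$Q F = \frac{1}{4} \left(-1626\right) = - \frac{813}{2}$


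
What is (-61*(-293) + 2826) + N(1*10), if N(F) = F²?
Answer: 20799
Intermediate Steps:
(-61*(-293) + 2826) + N(1*10) = (-61*(-293) + 2826) + (1*10)² = (17873 + 2826) + 10² = 20699 + 100 = 20799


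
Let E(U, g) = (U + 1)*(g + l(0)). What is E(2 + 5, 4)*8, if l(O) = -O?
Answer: 256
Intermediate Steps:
E(U, g) = g*(1 + U) (E(U, g) = (U + 1)*(g - 1*0) = (1 + U)*(g + 0) = (1 + U)*g = g*(1 + U))
E(2 + 5, 4)*8 = (4*(1 + (2 + 5)))*8 = (4*(1 + 7))*8 = (4*8)*8 = 32*8 = 256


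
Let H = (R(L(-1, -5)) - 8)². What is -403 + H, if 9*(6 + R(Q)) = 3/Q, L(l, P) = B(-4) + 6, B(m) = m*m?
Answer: -903539/4356 ≈ -207.42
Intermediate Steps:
B(m) = m²
L(l, P) = 22 (L(l, P) = (-4)² + 6 = 16 + 6 = 22)
R(Q) = -6 + 1/(3*Q) (R(Q) = -6 + (3/Q)/9 = -6 + 1/(3*Q))
H = 851929/4356 (H = ((-6 + (⅓)/22) - 8)² = ((-6 + (⅓)*(1/22)) - 8)² = ((-6 + 1/66) - 8)² = (-395/66 - 8)² = (-923/66)² = 851929/4356 ≈ 195.58)
-403 + H = -403 + 851929/4356 = -903539/4356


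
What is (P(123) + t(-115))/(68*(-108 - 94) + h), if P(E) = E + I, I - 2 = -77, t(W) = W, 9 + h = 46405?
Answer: -67/32660 ≈ -0.0020514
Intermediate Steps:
h = 46396 (h = -9 + 46405 = 46396)
I = -75 (I = 2 - 77 = -75)
P(E) = -75 + E (P(E) = E - 75 = -75 + E)
(P(123) + t(-115))/(68*(-108 - 94) + h) = ((-75 + 123) - 115)/(68*(-108 - 94) + 46396) = (48 - 115)/(68*(-202) + 46396) = -67/(-13736 + 46396) = -67/32660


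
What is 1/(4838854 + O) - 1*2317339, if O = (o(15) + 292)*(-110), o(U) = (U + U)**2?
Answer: -10909415599825/4707734 ≈ -2.3173e+6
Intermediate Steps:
o(U) = 4*U**2 (o(U) = (2*U)**2 = 4*U**2)
O = -131120 (O = (4*15**2 + 292)*(-110) = (4*225 + 292)*(-110) = (900 + 292)*(-110) = 1192*(-110) = -131120)
1/(4838854 + O) - 1*2317339 = 1/(4838854 - 131120) - 1*2317339 = 1/4707734 - 2317339 = -10909415599825/4707734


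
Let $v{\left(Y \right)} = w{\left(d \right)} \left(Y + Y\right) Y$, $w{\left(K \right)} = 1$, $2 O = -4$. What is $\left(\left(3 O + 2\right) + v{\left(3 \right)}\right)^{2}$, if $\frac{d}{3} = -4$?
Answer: $196$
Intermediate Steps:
$O = -2$ ($O = \frac{1}{2} \left(-4\right) = -2$)
$d = -12$ ($d = 3 \left(-4\right) = -12$)
$v{\left(Y \right)} = 2 Y^{2}$ ($v{\left(Y \right)} = 1 \left(Y + Y\right) Y = 1 \cdot 2 Y Y = 2 Y Y = 2 Y^{2}$)
$\left(\left(3 O + 2\right) + v{\left(3 \right)}\right)^{2} = \left(\left(3 \left(-2\right) + 2\right) + 2 \cdot 3^{2}\right)^{2} = \left(\left(-6 + 2\right) + 2 \cdot 9\right)^{2} = \left(-4 + 18\right)^{2} = 14^{2} = 196$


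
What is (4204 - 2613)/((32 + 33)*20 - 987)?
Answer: 1591/313 ≈ 5.0831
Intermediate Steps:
(4204 - 2613)/((32 + 33)*20 - 987) = 1591/(65*20 - 987) = 1591/(1300 - 987) = 1591/313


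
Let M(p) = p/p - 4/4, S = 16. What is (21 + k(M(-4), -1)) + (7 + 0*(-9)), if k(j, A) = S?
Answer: 44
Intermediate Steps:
M(p) = 0 (M(p) = 1 - 4*¼ = 1 - 1 = 0)
k(j, A) = 16
(21 + k(M(-4), -1)) + (7 + 0*(-9)) = (21 + 16) + (7 + 0*(-9)) = 37 + (7 + 0) = 37 + 7 = 44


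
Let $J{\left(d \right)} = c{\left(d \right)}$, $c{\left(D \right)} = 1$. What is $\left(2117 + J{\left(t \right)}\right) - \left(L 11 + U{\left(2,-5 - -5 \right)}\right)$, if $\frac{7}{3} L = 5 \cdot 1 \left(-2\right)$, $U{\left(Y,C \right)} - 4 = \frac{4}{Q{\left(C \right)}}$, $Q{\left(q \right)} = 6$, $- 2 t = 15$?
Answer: $\frac{45370}{21} \approx 2160.5$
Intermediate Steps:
$t = - \frac{15}{2}$ ($t = \left(- \frac{1}{2}\right) 15 = - \frac{15}{2} \approx -7.5$)
$U{\left(Y,C \right)} = \frac{14}{3}$ ($U{\left(Y,C \right)} = 4 + \frac{4}{6} = 4 + 4 \cdot \frac{1}{6} = 4 + \frac{2}{3} = \frac{14}{3}$)
$L = - \frac{30}{7}$ ($L = \frac{3 \cdot 5 \cdot 1 \left(-2\right)}{7} = \frac{3 \cdot 5 \left(-2\right)}{7} = \frac{3}{7} \left(-10\right) = - \frac{30}{7} \approx -4.2857$)
$J{\left(d \right)} = 1$
$\left(2117 + J{\left(t \right)}\right) - \left(L 11 + U{\left(2,-5 - -5 \right)}\right) = \left(2117 + 1\right) - \left(\left(- \frac{30}{7}\right) 11 + \frac{14}{3}\right) = 2118 - \left(- \frac{330}{7} + \frac{14}{3}\right) = 2118 - - \frac{892}{21} = 2118 + \frac{892}{21} = \frac{45370}{21}$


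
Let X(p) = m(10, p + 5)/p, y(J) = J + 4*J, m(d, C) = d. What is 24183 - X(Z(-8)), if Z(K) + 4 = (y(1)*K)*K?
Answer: 3820909/158 ≈ 24183.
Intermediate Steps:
y(J) = 5*J
Z(K) = -4 + 5*K² (Z(K) = -4 + ((5*1)*K)*K = -4 + (5*K)*K = -4 + 5*K²)
X(p) = 10/p
24183 - X(Z(-8)) = 24183 - 10/(-4 + 5*(-8)²) = 24183 - 10/(-4 + 5*64) = 24183 - 10/(-4 + 320) = 24183 - 10/316 = 24183 - 1*5/158 = 24183 - 5/158 = 3820909/158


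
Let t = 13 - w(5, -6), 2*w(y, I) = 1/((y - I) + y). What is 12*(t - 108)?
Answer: -9123/8 ≈ -1140.4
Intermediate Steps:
w(y, I) = 1/(2*(-I + 2*y)) (w(y, I) = 1/(2*((y - I) + y)) = 1/(2*(-I + 2*y)))
t = 415/32 (t = 13 - 1/(2*(-1*(-6) + 2*5)) = 13 - 1/(2*(6 + 10)) = 13 - 1/(2*16) = 13 - 1*1/32 = 13 - 1/32 = 415/32 ≈ 12.969)
12*(t - 108) = 12*(415/32 - 108) = 12*(-3041/32) = -9123/8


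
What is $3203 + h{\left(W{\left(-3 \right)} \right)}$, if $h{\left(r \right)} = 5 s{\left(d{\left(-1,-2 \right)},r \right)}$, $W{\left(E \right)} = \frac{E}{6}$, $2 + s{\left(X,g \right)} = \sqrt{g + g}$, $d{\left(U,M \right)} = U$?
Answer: $3193 + 5 i \approx 3193.0 + 5.0 i$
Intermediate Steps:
$s{\left(X,g \right)} = -2 + \sqrt{2} \sqrt{g}$ ($s{\left(X,g \right)} = -2 + \sqrt{g + g} = -2 + \sqrt{2 g} = -2 + \sqrt{2} \sqrt{g}$)
$W{\left(E \right)} = \frac{E}{6}$ ($W{\left(E \right)} = E \frac{1}{6} = \frac{E}{6}$)
$h{\left(r \right)} = -10 + 5 \sqrt{2} \sqrt{r}$ ($h{\left(r \right)} = 5 \left(-2 + \sqrt{2} \sqrt{r}\right) = -10 + 5 \sqrt{2} \sqrt{r}$)
$3203 + h{\left(W{\left(-3 \right)} \right)} = 3203 - \left(10 - 5 \sqrt{2} \sqrt{\frac{1}{6} \left(-3\right)}\right) = 3203 - \left(10 - 5 \sqrt{2} \sqrt{- \frac{1}{2}}\right) = 3203 - \left(10 - 5 \sqrt{2} \frac{i \sqrt{2}}{2}\right) = 3203 - \left(10 - 5 i\right) = 3193 + 5 i$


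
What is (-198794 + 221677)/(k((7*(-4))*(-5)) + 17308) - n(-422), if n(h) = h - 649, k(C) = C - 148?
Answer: 18551183/17300 ≈ 1072.3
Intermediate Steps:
k(C) = -148 + C
n(h) = -649 + h
(-198794 + 221677)/(k((7*(-4))*(-5)) + 17308) - n(-422) = (-198794 + 221677)/((-148 + (7*(-4))*(-5)) + 17308) - (-649 - 422) = 22883/((-148 - 28*(-5)) + 17308) - 1*(-1071) = 22883/((-148 + 140) + 17308) + 1071 = 22883/(-8 + 17308) + 1071 = 22883/17300 + 1071 = 18551183/17300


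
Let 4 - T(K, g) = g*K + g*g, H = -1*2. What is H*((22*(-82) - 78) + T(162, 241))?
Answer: 198002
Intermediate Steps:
H = -2
T(K, g) = 4 - g**2 - K*g (T(K, g) = 4 - (g*K + g*g) = 4 - (K*g + g**2) = 4 - (g**2 + K*g) = 4 + (-g**2 - K*g) = 4 - g**2 - K*g)
H*((22*(-82) - 78) + T(162, 241)) = -2*((22*(-82) - 78) + (4 - 1*241**2 - 1*162*241)) = -2*((-1804 - 78) + (4 - 1*58081 - 39042)) = -2*(-1882 + (4 - 58081 - 39042)) = -2*(-1882 - 97119) = -2*(-99001) = 198002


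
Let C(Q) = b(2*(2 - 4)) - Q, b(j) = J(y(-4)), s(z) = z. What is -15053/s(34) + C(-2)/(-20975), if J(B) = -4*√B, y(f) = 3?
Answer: -315736743/713150 + 4*√3/20975 ≈ -442.73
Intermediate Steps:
b(j) = -4*√3
C(Q) = -Q - 4*√3 (C(Q) = -4*√3 - Q = -Q - 4*√3)
-15053/s(34) + C(-2)/(-20975) = -15053/34 + (-1*(-2) - 4*√3)/(-20975) = -15053*1/34 + (2 - 4*√3)*(-1/20975) = -15053/34 + (-2/20975 + 4*√3/20975) = -315736743/713150 + 4*√3/20975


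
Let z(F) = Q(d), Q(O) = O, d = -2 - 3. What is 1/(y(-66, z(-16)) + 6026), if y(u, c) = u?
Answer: 1/5960 ≈ 0.00016779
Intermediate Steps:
d = -5
z(F) = -5
1/(y(-66, z(-16)) + 6026) = 1/(-66 + 6026) = 1/5960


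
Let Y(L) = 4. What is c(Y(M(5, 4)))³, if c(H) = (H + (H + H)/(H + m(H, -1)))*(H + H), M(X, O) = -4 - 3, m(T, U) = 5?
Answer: 43614208/729 ≈ 59827.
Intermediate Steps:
M(X, O) = -7
c(H) = 2*H*(H + 2*H/(5 + H)) (c(H) = (H + (H + H)/(H + 5))*(H + H) = (H + (2*H)/(5 + H))*(2*H) = (H + 2*H/(5 + H))*(2*H) = 2*H*(H + 2*H/(5 + H)))
c(Y(M(5, 4)))³ = (2*4²*(7 + 4)/(5 + 4))³ = (2*16*11/9)³ = (2*16*(⅑)*11)³ = (352/9)³ = 43614208/729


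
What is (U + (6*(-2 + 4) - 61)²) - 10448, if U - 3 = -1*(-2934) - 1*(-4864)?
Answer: -246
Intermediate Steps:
U = 7801 (U = 3 + (-1*(-2934) - 1*(-4864)) = 3 + (2934 + 4864) = 3 + 7798 = 7801)
(U + (6*(-2 + 4) - 61)²) - 10448 = (7801 + (6*(-2 + 4) - 61)²) - 10448 = (7801 + (6*2 - 61)²) - 10448 = (7801 + (12 - 61)²) - 10448 = (7801 + (-49)²) - 10448 = (7801 + 2401) - 10448 = 10202 - 10448 = -246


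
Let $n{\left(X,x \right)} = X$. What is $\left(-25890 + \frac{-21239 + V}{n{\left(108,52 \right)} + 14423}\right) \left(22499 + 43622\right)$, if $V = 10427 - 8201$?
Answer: $- \frac{2261498110633}{1321} \approx -1.712 \cdot 10^{9}$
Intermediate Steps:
$V = 2226$
$\left(-25890 + \frac{-21239 + V}{n{\left(108,52 \right)} + 14423}\right) \left(22499 + 43622\right) = \left(-25890 + \frac{-21239 + 2226}{108 + 14423}\right) \left(22499 + 43622\right) = \left(-25890 - \frac{19013}{14531}\right) 66121 = \left(- \frac{376226603}{14531}\right) 66121 = - \frac{2261498110633}{1321}$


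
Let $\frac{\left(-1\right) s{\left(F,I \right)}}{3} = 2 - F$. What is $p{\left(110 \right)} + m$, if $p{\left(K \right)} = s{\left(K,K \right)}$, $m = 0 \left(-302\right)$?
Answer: $324$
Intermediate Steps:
$s{\left(F,I \right)} = -6 + 3 F$ ($s{\left(F,I \right)} = - 3 \left(2 - F\right) = -6 + 3 F$)
$m = 0$
$p{\left(K \right)} = -6 + 3 K$
$p{\left(110 \right)} + m = \left(-6 + 3 \cdot 110\right) + 0 = \left(-6 + 330\right) + 0 = 324 + 0 = 324$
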